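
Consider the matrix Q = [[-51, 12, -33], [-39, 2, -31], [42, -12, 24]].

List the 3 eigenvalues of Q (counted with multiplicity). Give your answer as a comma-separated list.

-10, -9, -6

The characteristic polynomial is p(λ) = det(λI - Q).
Expanding the 3×3 determinant: p(λ) = λ^3 + 25λ^2 + 204λ + 540.
Since p(-9) = 0, λ = -9 is a root.
Dividing by (λ + 9) leaves λ^2 + 16λ + 60.
The quadratic factors as (λ + 10)·(λ + 6).
Eigenvalues: -10, -9, -6.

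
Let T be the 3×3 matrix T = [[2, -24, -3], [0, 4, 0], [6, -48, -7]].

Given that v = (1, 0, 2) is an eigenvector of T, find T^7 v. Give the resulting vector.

(-16384, 0, -32768)

First find the eigenvalue: Tv = (-4, 0, -8) = -4·(1, 0, 2), so λ = -4.
Then T^7 v = λ^7·v = (-4)^7·(1, 0, 2) = -16384·(1, 0, 2) = (-16384, 0, -32768).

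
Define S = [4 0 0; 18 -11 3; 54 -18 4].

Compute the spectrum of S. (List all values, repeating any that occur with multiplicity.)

-5, -2, 4

Set up det(λI - S) = 0.
Expanding the 3×3 determinant: p(λ) = λ^3 + 3λ^2 - 18λ - 40.
Rational-root test: λ = -2 gives p(-2) = 0.
Dividing by (λ + 2) leaves λ^2 + λ - 20.
The quadratic factors as (λ + 5)·(λ - 4).
Eigenvalues: -5, -2, 4.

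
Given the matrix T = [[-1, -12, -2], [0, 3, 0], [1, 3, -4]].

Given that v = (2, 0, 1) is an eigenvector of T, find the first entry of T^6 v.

First find the eigenvalue: Tv = (-4, 0, -2) = -2·(2, 0, 1), so λ = -2.
Then T^6 v = λ^6·v = (-2)^6·(2, 0, 1) = 64·(2, 0, 1) = (128, 0, 64).

128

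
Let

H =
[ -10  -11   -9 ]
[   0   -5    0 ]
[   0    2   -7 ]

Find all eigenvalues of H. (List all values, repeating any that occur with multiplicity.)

Compute the characteristic polynomial p(λ) = det(λI - H).
Expanding the 3×3 determinant: p(λ) = λ^3 + 22λ^2 + 155λ + 350.
Since p(-10) = 0, λ = -10 is a root.
Factor out (λ + 10): p(λ) = (λ + 10)·(λ^2 + 12λ + 35).
The quadratic factors as (λ + 7)·(λ + 5).
Eigenvalues: -10, -7, -5.

-10, -7, -5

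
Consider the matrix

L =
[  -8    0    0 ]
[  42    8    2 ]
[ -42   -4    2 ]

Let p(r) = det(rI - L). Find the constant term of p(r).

192

p(r) = r^3 - 2r^2 - 56r + 192.
The constant term is 192.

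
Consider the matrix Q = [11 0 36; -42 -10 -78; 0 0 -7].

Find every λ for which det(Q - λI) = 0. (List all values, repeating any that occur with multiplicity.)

-10, -7, 11

Set up det(λI - Q) = 0.
Cofactor expansion gives p(λ) = λ^3 + 6λ^2 - 117λ - 770.
Since p(-7) = 0, λ = -7 is a root.
Dividing by (λ + 7) leaves λ^2 - λ - 110.
The quadratic factors as (λ + 10)·(λ - 11).
Eigenvalues: -10, -7, 11.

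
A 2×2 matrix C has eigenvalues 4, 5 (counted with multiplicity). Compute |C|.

20

det(C) is the product of the eigenvalues: (4) · (5) = 20.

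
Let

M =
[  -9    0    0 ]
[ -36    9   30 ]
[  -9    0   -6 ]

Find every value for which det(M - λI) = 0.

The characteristic polynomial is p(r) = det(rI - M).
Cofactor expansion gives p(r) = r^3 + 6r^2 - 81r - 486.
Since p(-6) = 0, r = -6 is a root.
Dividing by (r + 6) leaves r^2 - 81.
The quadratic factors as (r + 9)·(r - 9).
Eigenvalues: -9, -6, 9.

-9, -6, 9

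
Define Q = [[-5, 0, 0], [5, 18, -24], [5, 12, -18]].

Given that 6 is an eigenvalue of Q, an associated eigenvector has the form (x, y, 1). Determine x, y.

0, 2

We need (Q - 6I)v = 0.
Q - 6I = [[-11, 0, 0], [5, 12, -24], [5, 12, -24]].
Row 1: (-11)·x + (0)·y + (0)·1 = 0
Row 2: (5)·x + (12)·y + (-24)·1 = 0
Row 3: (5)·x + (12)·y + (-24)·1 = 0
Solving gives x = 0, y = 2.
Check: Q·(0, 2, 1) = (0, 12, 6) = 6·(0, 2, 1).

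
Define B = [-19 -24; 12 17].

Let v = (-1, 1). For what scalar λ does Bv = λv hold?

5

Compute Bv: B·(-1, 1) = (-5, 5).
Since Bv = λv, compare component 1: -5 = λ·-1, so λ = 5.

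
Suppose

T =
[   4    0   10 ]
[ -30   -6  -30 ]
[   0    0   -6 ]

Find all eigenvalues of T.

-6, -6, 4

The characteristic polynomial is p(lambda) = det(lambda·I - T).
Expanding along the first row, p(lambda) = lambda^3 + 8·lambda^2 - 12·lambda - 144.
Rational-root test: lambda = 4 gives p(4) = 0.
Factor out (lambda - 4): p(lambda) = (lambda - 4)·(lambda^2 + 12·lambda + 36).
The quadratic factor is (lambda + 6)^2.
Eigenvalues: -6, -6, 4.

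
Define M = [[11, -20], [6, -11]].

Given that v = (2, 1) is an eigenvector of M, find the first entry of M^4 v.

2

First find the eigenvalue: Mv = (2, 1) = 1·(2, 1), so λ = 1.
Then M^4 v = λ^4·v = 1^4·(2, 1) = 1·(2, 1) = (2, 1).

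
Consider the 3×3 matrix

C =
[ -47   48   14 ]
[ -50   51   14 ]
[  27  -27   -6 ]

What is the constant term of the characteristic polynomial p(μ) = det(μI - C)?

p(0) = det(0·I − C) = det(−C) = (−1)^3·det(C).
det(C) = -18, so p(0) = 18.

18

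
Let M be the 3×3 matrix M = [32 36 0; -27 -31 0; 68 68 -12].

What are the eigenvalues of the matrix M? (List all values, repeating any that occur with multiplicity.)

Compute the characteristic polynomial p(t) = det(tI - M).
Expanding along the first row, p(t) = t^3 + 11t^2 - 32t - 240.
Rational-root test: t = -12 gives p(-12) = 0.
Dividing by (t + 12) leaves t^2 - t - 20.
The quadratic factors as (t + 4)·(t - 5).
Eigenvalues: -12, -4, 5.

-12, -4, 5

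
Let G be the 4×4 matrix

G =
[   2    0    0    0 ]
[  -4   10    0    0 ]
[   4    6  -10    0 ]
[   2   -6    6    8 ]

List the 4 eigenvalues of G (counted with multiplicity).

-10, 2, 8, 10

G is lower triangular, so its eigenvalues are the diagonal entries.
Diagonal: 2, 10, -10, 8.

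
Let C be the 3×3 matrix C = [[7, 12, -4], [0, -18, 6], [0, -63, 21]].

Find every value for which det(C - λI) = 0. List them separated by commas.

0, 3, 7

Compute the characteristic polynomial p(λ) = det(λI - C).
Cofactor expansion gives p(λ) = λ^3 - 10λ^2 + 21λ.
Try λ = 0: p(0) = 0, so 0 is a root.
Dividing by λ leaves λ^2 - 10λ + 21.
The quadratic factors as (λ - 3)·(λ - 7).
Eigenvalues: 0, 3, 7.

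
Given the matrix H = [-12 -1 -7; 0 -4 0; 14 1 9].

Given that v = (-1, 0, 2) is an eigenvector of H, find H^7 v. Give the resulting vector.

(-128, 0, 256)

First find the eigenvalue: Hv = (-2, 0, 4) = 2·(-1, 0, 2), so λ = 2.
Then H^7 v = λ^7·v = 2^7·(-1, 0, 2) = 128·(-1, 0, 2) = (-128, 0, 256).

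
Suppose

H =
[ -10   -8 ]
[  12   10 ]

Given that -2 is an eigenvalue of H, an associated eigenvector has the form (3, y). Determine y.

-3

We need (H + 2I)v = 0.
H + 2I = [[-8, -8], [12, 12]].
Row 1: (-8)·3 + (-8)·y = 0
Row 2: (12)·3 + (12)·y = 0
Solving gives y = -3.
Check: H·(3, -3) = (-6, 6) = -2·(3, -3).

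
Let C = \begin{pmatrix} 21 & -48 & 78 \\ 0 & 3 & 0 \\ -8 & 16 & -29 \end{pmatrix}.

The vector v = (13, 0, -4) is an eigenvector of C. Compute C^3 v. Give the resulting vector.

First find the eigenvalue: Cv = (-39, 0, 12) = -3·(13, 0, -4), so λ = -3.
Then C^3 v = λ^3·v = (-3)^3·(13, 0, -4) = -27·(13, 0, -4) = (-351, 0, 108).

(-351, 0, 108)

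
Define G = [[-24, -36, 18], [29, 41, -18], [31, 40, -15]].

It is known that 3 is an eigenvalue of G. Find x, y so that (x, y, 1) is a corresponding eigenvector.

-2, 2

We need (G - 3I)v = 0.
G - 3I = [[-27, -36, 18], [29, 38, -18], [31, 40, -18]].
Row 1: (-27)·x + (-36)·y + (18)·1 = 0
Row 2: (29)·x + (38)·y + (-18)·1 = 0
Row 3: (31)·x + (40)·y + (-18)·1 = 0
Solving gives x = -2, y = 2.
Check: G·(-2, 2, 1) = (-6, 6, 3) = 3·(-2, 2, 1).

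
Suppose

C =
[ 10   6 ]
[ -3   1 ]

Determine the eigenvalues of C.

4, 7

det(C - tI) = (10 - t)(1 - t) - (6)·(-3) = t^2 - 11t + 28.
This factors as (t - 4)·(t - 7) = 0.
Eigenvalues: 4, 7.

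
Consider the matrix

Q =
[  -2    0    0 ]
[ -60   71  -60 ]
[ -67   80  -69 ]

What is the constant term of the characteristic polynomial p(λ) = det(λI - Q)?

p(0) = det(0·I − Q) = det(−Q) = (−1)^3·det(Q).
det(Q) = 198, so p(0) = -198.

-198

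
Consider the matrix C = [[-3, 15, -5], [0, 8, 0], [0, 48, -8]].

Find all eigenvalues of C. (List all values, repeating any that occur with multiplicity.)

-8, -3, 8

The characteristic polynomial is p(r) = det(rI - C).
Expanding along the first row, p(r) = r^3 + 3r^2 - 64r - 192.
Since p(-8) = 0, r = -8 is a root.
Dividing by (r + 8) leaves r^2 - 5r - 24.
The quadratic factors as (r + 3)·(r - 8).
Eigenvalues: -8, -3, 8.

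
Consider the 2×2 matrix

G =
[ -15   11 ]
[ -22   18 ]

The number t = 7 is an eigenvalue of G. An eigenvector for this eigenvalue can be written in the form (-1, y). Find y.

-2

We need (G - 7I)v = 0.
G - 7I = [[-22, 11], [-22, 11]].
Row 1: (-22)·-1 + (11)·y = 0
Row 2: (-22)·-1 + (11)·y = 0
Solving gives y = -2.
Check: G·(-1, -2) = (-7, -14) = 7·(-1, -2).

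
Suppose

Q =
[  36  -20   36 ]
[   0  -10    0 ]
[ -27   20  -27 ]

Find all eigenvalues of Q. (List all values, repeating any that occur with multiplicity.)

Compute the characteristic polynomial p(λ) = det(λI - Q).
Expanding the 3×3 determinant: p(λ) = λ^3 + λ^2 - 90λ.
Rational-root test: λ = 9 gives p(9) = 0.
Dividing by (λ - 9) leaves λ^2 + 10λ.
The quadratic factors as (λ + 10)·λ.
Eigenvalues: -10, 0, 9.

-10, 0, 9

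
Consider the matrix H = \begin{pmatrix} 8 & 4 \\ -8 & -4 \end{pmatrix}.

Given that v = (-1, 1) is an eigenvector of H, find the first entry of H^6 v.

First find the eigenvalue: Hv = (-4, 4) = 4·(-1, 1), so λ = 4.
Then H^6 v = λ^6·v = 4^6·(-1, 1) = 4096·(-1, 1) = (-4096, 4096).

-4096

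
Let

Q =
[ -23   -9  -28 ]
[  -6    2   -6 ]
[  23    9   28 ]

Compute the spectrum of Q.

Compute the characteristic polynomial p(r) = det(rI - Q).
Expanding the 3×3 determinant: p(r) = r^3 - 7r^2 + 10r.
Try r = 0: p(0) = 0, so 0 is a root.
Dividing by r leaves r^2 - 7r + 10.
The quadratic factors as (r - 2)·(r - 5).
Eigenvalues: 0, 2, 5.

0, 2, 5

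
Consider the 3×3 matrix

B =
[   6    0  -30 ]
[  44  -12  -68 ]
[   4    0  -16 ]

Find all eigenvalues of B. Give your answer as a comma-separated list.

Set up det(λI - B) = 0.
Expanding along the first row, p(λ) = λ^3 + 22λ^2 + 144λ + 288.
Since p(-4) = 0, λ = -4 is a root.
Factor out (λ + 4): p(λ) = (λ + 4)·(λ^2 + 18λ + 72).
The quadratic factors as (λ + 12)·(λ + 6).
Eigenvalues: -12, -6, -4.

-12, -6, -4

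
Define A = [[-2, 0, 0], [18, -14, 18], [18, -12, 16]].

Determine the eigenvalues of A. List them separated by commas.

-2, -2, 4

Set up det(lambda·I - A) = 0.
Expanding the 3×3 determinant: p(lambda) = lambda^3 - 12·lambda - 16.
Since p(-2) = 0, lambda = -2 is a root.
Dividing by (lambda + 2) leaves lambda^2 - 2·lambda - 8.
The quadratic factors as (lambda + 2)·(lambda - 4).
Eigenvalues: -2, -2, 4.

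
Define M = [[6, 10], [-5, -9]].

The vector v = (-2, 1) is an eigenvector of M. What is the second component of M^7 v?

First find the eigenvalue: Mv = (-2, 1) = 1·(-2, 1), so λ = 1.
Then M^7 v = λ^7·v = 1^7·(-2, 1) = 1·(-2, 1) = (-2, 1).

1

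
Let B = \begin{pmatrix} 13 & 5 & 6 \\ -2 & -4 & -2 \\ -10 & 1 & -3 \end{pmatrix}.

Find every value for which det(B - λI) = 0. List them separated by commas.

Set up det(lambda·I - B) = 0.
Expanding along the first row, p(lambda) = lambda^3 - 6·lambda^2 - 7·lambda.
Try lambda = -1: p(-1) = 0, so -1 is a root.
Factor out (lambda + 1): p(lambda) = (lambda + 1)·(lambda^2 - 7·lambda).
The quadratic factors as lambda·(lambda - 7).
Eigenvalues: -1, 0, 7.

-1, 0, 7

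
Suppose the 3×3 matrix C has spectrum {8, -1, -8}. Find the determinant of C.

64

det(C) is the product of the eigenvalues: (8) · (-1) · (-8) = 64.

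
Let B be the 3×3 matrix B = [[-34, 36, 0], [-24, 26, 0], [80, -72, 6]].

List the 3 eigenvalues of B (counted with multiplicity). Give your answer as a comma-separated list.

The characteristic polynomial is p(lambda) = det(lambda·I - B).
Expanding along the first row, p(lambda) = lambda^3 + 2·lambda^2 - 68·lambda + 120.
Rational-root test: lambda = 6 gives p(6) = 0.
Dividing by (lambda - 6) leaves lambda^2 + 8·lambda - 20.
The quadratic factors as (lambda + 10)·(lambda - 2).
Eigenvalues: -10, 2, 6.

-10, 2, 6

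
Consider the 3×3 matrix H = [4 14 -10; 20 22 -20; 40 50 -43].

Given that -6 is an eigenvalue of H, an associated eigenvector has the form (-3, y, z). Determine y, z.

-5, -10

We need (H + 6I)v = 0.
H + 6I = [[10, 14, -10], [20, 28, -20], [40, 50, -37]].
Row 1: (10)·-3 + (14)·y + (-10)·z = 0
Row 2: (20)·-3 + (28)·y + (-20)·z = 0
Row 3: (40)·-3 + (50)·y + (-37)·z = 0
Solving gives y = -5, z = -10.
Check: H·(-3, -5, -10) = (18, 30, 60) = -6·(-3, -5, -10).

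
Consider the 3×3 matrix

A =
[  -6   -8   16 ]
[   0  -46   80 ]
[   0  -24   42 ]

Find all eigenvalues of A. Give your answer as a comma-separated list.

Compute the characteristic polynomial p(λ) = det(λI - A).
Cofactor expansion gives p(λ) = λ^3 + 10λ^2 + 12λ - 72.
Rational-root test: λ = 2 gives p(2) = 0.
Dividing by (λ - 2) leaves λ^2 + 12λ + 36.
The quadratic factor is (λ + 6)^2.
Eigenvalues: -6, -6, 2.

-6, -6, 2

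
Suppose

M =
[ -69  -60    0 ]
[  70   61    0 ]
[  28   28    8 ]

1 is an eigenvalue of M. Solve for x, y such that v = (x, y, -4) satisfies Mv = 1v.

We need (M - 1I)v = 0.
M - 1I = [[-70, -60, 0], [70, 60, 0], [28, 28, 7]].
Row 1: (-70)·x + (-60)·y + (0)·-4 = 0
Row 2: (70)·x + (60)·y + (0)·-4 = 0
Row 3: (28)·x + (28)·y + (7)·-4 = 0
Solving gives x = -6, y = 7.
Check: M·(-6, 7, -4) = (-6, 7, -4) = 1·(-6, 7, -4).

-6, 7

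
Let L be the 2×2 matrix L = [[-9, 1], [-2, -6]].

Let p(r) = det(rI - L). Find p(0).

p(0) = det(0·I − L) = det(−L) = (−1)^2·det(L).
det(L) = 56, so p(0) = 56.

56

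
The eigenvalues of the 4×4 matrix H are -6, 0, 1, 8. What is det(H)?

det(H) is the product of the eigenvalues: (-6) · (0) · (1) · (8) = 0.

0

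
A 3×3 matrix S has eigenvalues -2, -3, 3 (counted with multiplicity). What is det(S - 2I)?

20

If S has eigenvalues -2, -3, 3, then S - 2I has eigenvalues -4, -5, 1.
det(S - 2I) = (-4) · (-5) · (1) = 20.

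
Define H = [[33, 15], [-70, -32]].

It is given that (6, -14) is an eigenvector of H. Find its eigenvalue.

Compute Hv: H·(6, -14) = (-12, 28).
Since Hv = λv, compare component 1: -12 = λ·6, so λ = -2.

-2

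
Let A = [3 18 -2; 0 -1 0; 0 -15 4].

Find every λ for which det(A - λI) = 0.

-1, 3, 4

Set up det(tI - A) = 0.
Expanding along the first row, p(t) = t^3 - 6t^2 + 5t + 12.
Try t = -1: p(-1) = 0, so -1 is a root.
Factor out (t + 1): p(t) = (t + 1)·(t^2 - 7t + 12).
The quadratic factors as (t - 3)·(t - 4).
Eigenvalues: -1, 3, 4.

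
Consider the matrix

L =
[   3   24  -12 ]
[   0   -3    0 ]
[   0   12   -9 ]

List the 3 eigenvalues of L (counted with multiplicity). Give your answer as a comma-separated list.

Compute the characteristic polynomial p(λ) = det(λI - L).
Expanding along the first row, p(λ) = λ^3 + 9λ^2 - 9λ - 81.
Try λ = -3: p(-3) = 0, so -3 is a root.
Factor out (λ + 3): p(λ) = (λ + 3)·(λ^2 + 6λ - 27).
The quadratic factors as (λ + 9)·(λ - 3).
Eigenvalues: -9, -3, 3.

-9, -3, 3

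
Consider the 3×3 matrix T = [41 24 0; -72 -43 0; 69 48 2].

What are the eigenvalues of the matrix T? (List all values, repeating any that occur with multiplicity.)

-7, 2, 5

Set up det(λI - T) = 0.
Cofactor expansion gives p(λ) = λ^3 - 39λ + 70.
Since p(2) = 0, λ = 2 is a root.
Factor out (λ - 2): p(λ) = (λ - 2)·(λ^2 + 2λ - 35).
The quadratic factors as (λ + 7)·(λ - 5).
Eigenvalues: -7, 2, 5.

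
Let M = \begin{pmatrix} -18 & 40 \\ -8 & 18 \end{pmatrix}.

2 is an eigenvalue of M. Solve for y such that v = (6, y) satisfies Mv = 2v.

We need (M - 2I)v = 0.
M - 2I = [[-20, 40], [-8, 16]].
Row 1: (-20)·6 + (40)·y = 0
Row 2: (-8)·6 + (16)·y = 0
Solving gives y = 3.
Check: M·(6, 3) = (12, 6) = 2·(6, 3).

3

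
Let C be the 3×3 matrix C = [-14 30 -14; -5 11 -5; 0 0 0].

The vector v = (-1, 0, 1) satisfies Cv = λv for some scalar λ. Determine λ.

0

Compute Cv: C·(-1, 0, 1) = (0, 0, 0).
Since Cv = λv, compare component 1: 0 = λ·-1, so λ = 0.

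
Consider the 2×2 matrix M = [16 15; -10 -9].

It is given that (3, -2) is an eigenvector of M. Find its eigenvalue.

6

Compute Mv: M·(3, -2) = (18, -12).
Since Mv = λv, compare component 1: 18 = λ·3, so λ = 6.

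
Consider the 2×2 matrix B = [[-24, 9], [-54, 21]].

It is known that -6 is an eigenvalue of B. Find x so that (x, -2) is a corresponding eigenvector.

-1

We need (B + 6I)v = 0.
B + 6I = [[-18, 9], [-54, 27]].
Row 1: (-18)·x + (9)·-2 = 0
Row 2: (-54)·x + (27)·-2 = 0
Solving gives x = -1.
Check: B·(-1, -2) = (6, 12) = -6·(-1, -2).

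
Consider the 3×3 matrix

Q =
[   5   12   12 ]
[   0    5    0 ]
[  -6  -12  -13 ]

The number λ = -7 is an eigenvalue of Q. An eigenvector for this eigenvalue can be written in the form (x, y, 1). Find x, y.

We need (Q + 7I)v = 0.
Q + 7I = [[12, 12, 12], [0, 12, 0], [-6, -12, -6]].
Row 1: (12)·x + (12)·y + (12)·1 = 0
Row 2: (0)·x + (12)·y + (0)·1 = 0
Row 3: (-6)·x + (-12)·y + (-6)·1 = 0
Solving gives x = -1, y = 0.
Check: Q·(-1, 0, 1) = (7, 0, -7) = -7·(-1, 0, 1).

-1, 0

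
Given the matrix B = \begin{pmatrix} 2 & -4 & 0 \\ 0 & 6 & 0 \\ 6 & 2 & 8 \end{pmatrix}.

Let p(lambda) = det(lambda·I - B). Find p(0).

-96

p(0) = det(0·I − B) = det(−B) = (−1)^3·det(B).
det(B) = 96, so p(0) = -96.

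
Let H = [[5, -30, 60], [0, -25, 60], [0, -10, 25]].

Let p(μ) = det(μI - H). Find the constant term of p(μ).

125

p(μ) = μ^3 - 5μ^2 - 25μ + 125.
The constant term is 125.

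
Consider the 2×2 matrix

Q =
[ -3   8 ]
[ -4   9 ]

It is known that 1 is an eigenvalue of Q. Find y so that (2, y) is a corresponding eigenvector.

1

We need (Q - 1I)v = 0.
Q - 1I = [[-4, 8], [-4, 8]].
Row 1: (-4)·2 + (8)·y = 0
Row 2: (-4)·2 + (8)·y = 0
Solving gives y = 1.
Check: Q·(2, 1) = (2, 1) = 1·(2, 1).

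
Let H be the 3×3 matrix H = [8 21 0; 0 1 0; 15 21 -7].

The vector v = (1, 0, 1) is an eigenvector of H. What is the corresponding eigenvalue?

Compute Hv: H·(1, 0, 1) = (8, 0, 8).
Since Hv = λv, compare component 1: 8 = λ·1, so λ = 8.

8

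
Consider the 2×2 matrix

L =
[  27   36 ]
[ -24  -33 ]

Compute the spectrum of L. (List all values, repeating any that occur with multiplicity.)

-9, 3

det(L - λI) = (27 - λ)(-33 - λ) - (36)·(-24) = λ^2 + 6λ - 27.
This factors as (λ + 9)·(λ - 3) = 0.
Eigenvalues: -9, 3.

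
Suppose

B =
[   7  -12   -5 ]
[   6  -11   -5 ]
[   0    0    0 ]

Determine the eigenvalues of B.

-5, 0, 1

Compute the characteristic polynomial p(s) = det(sI - B).
Cofactor expansion gives p(s) = s^3 + 4s^2 - 5s.
Rational-root test: s = -5 gives p(-5) = 0.
Dividing by (s + 5) leaves s^2 - s.
The quadratic factors as s·(s - 1).
Eigenvalues: -5, 0, 1.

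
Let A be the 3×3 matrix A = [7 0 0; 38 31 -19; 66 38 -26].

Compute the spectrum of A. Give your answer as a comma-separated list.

-7, 7, 12

The characteristic polynomial is p(s) = det(sI - A).
Cofactor expansion gives p(s) = s^3 - 12s^2 - 49s + 588.
Since p(-7) = 0, s = -7 is a root.
Factor out (s + 7): p(s) = (s + 7)·(s^2 - 19s + 84).
The quadratic factors as (s - 7)·(s - 12).
Eigenvalues: -7, 7, 12.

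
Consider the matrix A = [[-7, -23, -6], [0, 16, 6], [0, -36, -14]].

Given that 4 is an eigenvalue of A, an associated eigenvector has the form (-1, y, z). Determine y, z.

1, -2

We need (A - 4I)v = 0.
A - 4I = [[-11, -23, -6], [0, 12, 6], [0, -36, -18]].
Row 1: (-11)·-1 + (-23)·y + (-6)·z = 0
Row 2: (0)·-1 + (12)·y + (6)·z = 0
Row 3: (0)·-1 + (-36)·y + (-18)·z = 0
Solving gives y = 1, z = -2.
Check: A·(-1, 1, -2) = (-4, 4, -8) = 4·(-1, 1, -2).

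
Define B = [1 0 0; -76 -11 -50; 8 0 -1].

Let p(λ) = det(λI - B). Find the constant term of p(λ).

p(λ) = λ^3 + 11λ^2 - λ - 11.
The constant term is -11.

-11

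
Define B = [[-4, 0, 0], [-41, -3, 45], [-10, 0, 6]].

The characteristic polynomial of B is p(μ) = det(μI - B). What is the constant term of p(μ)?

p(μ) = μ^3 + μ^2 - 30μ - 72.
The constant term is -72.

-72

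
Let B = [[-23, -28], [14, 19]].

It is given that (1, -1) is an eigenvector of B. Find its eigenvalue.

5

Compute Bv: B·(1, -1) = (5, -5).
Since Bv = λv, compare component 1: 5 = λ·1, so λ = 5.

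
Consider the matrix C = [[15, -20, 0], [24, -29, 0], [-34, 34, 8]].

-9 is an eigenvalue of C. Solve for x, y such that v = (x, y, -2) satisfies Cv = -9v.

We need (C + 9I)v = 0.
C + 9I = [[24, -20, 0], [24, -20, 0], [-34, 34, 17]].
Row 1: (24)·x + (-20)·y + (0)·-2 = 0
Row 2: (24)·x + (-20)·y + (0)·-2 = 0
Row 3: (-34)·x + (34)·y + (17)·-2 = 0
Solving gives x = 5, y = 6.
Check: C·(5, 6, -2) = (-45, -54, 18) = -9·(5, 6, -2).

5, 6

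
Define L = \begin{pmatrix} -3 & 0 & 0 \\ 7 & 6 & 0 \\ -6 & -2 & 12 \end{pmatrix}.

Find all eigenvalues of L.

L is lower triangular, so its eigenvalues are the diagonal entries.
Diagonal: -3, 6, 12.

-3, 6, 12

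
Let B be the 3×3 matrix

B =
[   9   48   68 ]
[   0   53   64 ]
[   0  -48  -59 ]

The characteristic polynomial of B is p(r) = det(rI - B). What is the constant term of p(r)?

p(r) = r^3 - 3r^2 - 109r + 495.
The constant term is 495.

495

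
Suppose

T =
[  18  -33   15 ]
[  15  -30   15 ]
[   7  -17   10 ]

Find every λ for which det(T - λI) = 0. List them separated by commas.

-5, 0, 3

Set up det(tI - T) = 0.
Cofactor expansion gives p(t) = t^3 + 2t^2 - 15t.
Try t = 3: p(3) = 0, so 3 is a root.
Factor out (t - 3): p(t) = (t - 3)·(t^2 + 5t).
The quadratic factors as (t + 5)·t.
Eigenvalues: -5, 0, 3.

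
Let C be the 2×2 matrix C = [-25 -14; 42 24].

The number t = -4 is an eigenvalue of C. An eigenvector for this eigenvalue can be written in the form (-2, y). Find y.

We need (C + 4I)v = 0.
C + 4I = [[-21, -14], [42, 28]].
Row 1: (-21)·-2 + (-14)·y = 0
Row 2: (42)·-2 + (28)·y = 0
Solving gives y = 3.
Check: C·(-2, 3) = (8, -12) = -4·(-2, 3).

3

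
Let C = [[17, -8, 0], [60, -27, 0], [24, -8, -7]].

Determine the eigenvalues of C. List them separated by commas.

Set up det(λI - C) = 0.
Expanding the 3×3 determinant: p(λ) = λ^3 + 17λ^2 + 91λ + 147.
Since p(-3) = 0, λ = -3 is a root.
Dividing by (λ + 3) leaves λ^2 + 14λ + 49.
The quadratic factor is (λ + 7)^2.
Eigenvalues: -7, -7, -3.

-7, -7, -3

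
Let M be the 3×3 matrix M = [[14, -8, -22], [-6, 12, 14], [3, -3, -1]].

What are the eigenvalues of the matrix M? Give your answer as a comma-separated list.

Set up det(λI - M) = 0.
Expanding the 3×3 determinant: p(λ) = λ^3 - 25λ^2 + 202λ - 528.
Since p(6) = 0, λ = 6 is a root.
Dividing by (λ - 6) leaves λ^2 - 19λ + 88.
The quadratic factors as (λ - 8)·(λ - 11).
Eigenvalues: 6, 8, 11.

6, 8, 11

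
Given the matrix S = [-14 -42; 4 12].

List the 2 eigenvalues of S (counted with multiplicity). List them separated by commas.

-2, 0

det(S - lambda·I) = (-14 - lambda)(12 - lambda) - (-42)·(4) = lambda^2 + 2·lambda.
This factors as (lambda + 2)·lambda = 0.
Eigenvalues: -2, 0.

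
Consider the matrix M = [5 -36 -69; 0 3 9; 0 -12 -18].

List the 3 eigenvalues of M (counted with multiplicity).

The characteristic polynomial is p(lambda) = det(lambda·I - M).
Expanding along the first row, p(lambda) = lambda^3 + 10·lambda^2 - 21·lambda - 270.
Try lambda = -9: p(-9) = 0, so -9 is a root.
Factor out (lambda + 9): p(lambda) = (lambda + 9)·(lambda^2 + lambda - 30).
The quadratic factors as (lambda + 6)·(lambda - 5).
Eigenvalues: -9, -6, 5.

-9, -6, 5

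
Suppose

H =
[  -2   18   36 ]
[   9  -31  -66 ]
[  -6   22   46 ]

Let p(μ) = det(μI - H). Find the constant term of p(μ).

p(μ) = μ^3 - 13μ^2 + 50μ - 56.
The constant term is -56.

-56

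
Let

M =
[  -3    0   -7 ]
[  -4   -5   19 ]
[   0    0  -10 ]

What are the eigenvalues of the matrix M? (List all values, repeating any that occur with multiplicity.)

The characteristic polynomial is p(r) = det(rI - M).
Expanding along the first row, p(r) = r^3 + 18r^2 + 95r + 150.
Since p(-3) = 0, r = -3 is a root.
Dividing by (r + 3) leaves r^2 + 15r + 50.
The quadratic factors as (r + 10)·(r + 5).
Eigenvalues: -10, -5, -3.

-10, -5, -3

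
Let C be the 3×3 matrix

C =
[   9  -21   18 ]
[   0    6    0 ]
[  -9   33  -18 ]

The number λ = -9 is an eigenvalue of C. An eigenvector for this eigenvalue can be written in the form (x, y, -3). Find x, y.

We need (C + 9I)v = 0.
C + 9I = [[18, -21, 18], [0, 15, 0], [-9, 33, -9]].
Row 1: (18)·x + (-21)·y + (18)·-3 = 0
Row 2: (0)·x + (15)·y + (0)·-3 = 0
Row 3: (-9)·x + (33)·y + (-9)·-3 = 0
Solving gives x = 3, y = 0.
Check: C·(3, 0, -3) = (-27, 0, 27) = -9·(3, 0, -3).

3, 0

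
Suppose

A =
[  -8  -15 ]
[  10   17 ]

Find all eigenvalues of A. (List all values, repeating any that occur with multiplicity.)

det(A - λI) = (-8 - λ)(17 - λ) - (-15)·(10) = λ^2 - 9λ + 14.
This factors as (λ - 2)·(λ - 7) = 0.
Eigenvalues: 2, 7.

2, 7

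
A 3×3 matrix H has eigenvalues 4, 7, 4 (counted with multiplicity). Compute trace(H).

trace(H) is the sum of the eigenvalues: (4) + (7) + (4) = 15.

15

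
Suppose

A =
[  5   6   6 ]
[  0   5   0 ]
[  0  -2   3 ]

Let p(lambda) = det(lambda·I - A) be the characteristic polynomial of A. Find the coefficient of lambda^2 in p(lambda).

The coefficient of lambda^2 of det(lambda·I - A) is −trace(A).
trace(A) = (5) + (5) + (3) = 13, so the coefficient is -13.

-13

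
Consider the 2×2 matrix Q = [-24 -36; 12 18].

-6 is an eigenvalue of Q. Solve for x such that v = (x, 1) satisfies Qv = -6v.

-2

We need (Q + 6I)v = 0.
Q + 6I = [[-18, -36], [12, 24]].
Row 1: (-18)·x + (-36)·1 = 0
Row 2: (12)·x + (24)·1 = 0
Solving gives x = -2.
Check: Q·(-2, 1) = (12, -6) = -6·(-2, 1).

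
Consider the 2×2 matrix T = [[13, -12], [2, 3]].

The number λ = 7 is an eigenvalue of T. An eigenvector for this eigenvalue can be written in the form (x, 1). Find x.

2

We need (T - 7I)v = 0.
T - 7I = [[6, -12], [2, -4]].
Row 1: (6)·x + (-12)·1 = 0
Row 2: (2)·x + (-4)·1 = 0
Solving gives x = 2.
Check: T·(2, 1) = (14, 7) = 7·(2, 1).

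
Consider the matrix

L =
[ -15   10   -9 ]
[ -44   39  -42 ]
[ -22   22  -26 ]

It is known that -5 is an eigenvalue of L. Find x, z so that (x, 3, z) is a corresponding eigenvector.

3, 0

We need (L + 5I)v = 0.
L + 5I = [[-10, 10, -9], [-44, 44, -42], [-22, 22, -21]].
Row 1: (-10)·x + (10)·3 + (-9)·z = 0
Row 2: (-44)·x + (44)·3 + (-42)·z = 0
Row 3: (-22)·x + (22)·3 + (-21)·z = 0
Solving gives x = 3, z = 0.
Check: L·(3, 3, 0) = (-15, -15, 0) = -5·(3, 3, 0).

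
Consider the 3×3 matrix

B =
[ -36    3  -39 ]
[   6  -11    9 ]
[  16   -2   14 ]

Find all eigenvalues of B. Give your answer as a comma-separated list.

-12, -11, -10

Set up det(λI - B) = 0.
Cofactor expansion gives p(λ) = λ^3 + 33λ^2 + 362λ + 1320.
Since p(-10) = 0, λ = -10 is a root.
Factor out (λ + 10): p(λ) = (λ + 10)·(λ^2 + 23λ + 132).
The quadratic factors as (λ + 12)·(λ + 11).
Eigenvalues: -12, -11, -10.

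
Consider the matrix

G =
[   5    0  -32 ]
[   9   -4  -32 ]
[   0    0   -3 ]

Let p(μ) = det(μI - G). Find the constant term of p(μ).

-60

p(μ) = μ^3 + 2μ^2 - 23μ - 60.
The constant term is -60.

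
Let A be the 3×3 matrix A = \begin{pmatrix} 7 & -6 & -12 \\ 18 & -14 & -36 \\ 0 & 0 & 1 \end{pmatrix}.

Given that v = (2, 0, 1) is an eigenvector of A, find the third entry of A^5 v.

1

First find the eigenvalue: Av = (2, 0, 1) = 1·(2, 0, 1), so λ = 1.
Then A^5 v = λ^5·v = 1^5·(2, 0, 1) = 1·(2, 0, 1) = (2, 0, 1).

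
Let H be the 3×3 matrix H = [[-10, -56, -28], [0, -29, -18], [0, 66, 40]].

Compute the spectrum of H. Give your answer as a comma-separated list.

-10, 4, 7

The characteristic polynomial is p(λ) = det(λI - H).
Cofactor expansion gives p(λ) = λ^3 - λ^2 - 82λ + 280.
Try λ = 4: p(4) = 0, so 4 is a root.
Dividing by (λ - 4) leaves λ^2 + 3λ - 70.
The quadratic factors as (λ + 10)·(λ - 7).
Eigenvalues: -10, 4, 7.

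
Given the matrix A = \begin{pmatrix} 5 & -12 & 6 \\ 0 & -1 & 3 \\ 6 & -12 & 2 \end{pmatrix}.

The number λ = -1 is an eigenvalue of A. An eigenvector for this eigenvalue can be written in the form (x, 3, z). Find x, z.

We need (A + 1I)v = 0.
A + 1I = [[6, -12, 6], [0, 0, 3], [6, -12, 3]].
Row 1: (6)·x + (-12)·3 + (6)·z = 0
Row 2: (0)·x + (0)·3 + (3)·z = 0
Row 3: (6)·x + (-12)·3 + (3)·z = 0
Solving gives x = 6, z = 0.
Check: A·(6, 3, 0) = (-6, -3, 0) = -1·(6, 3, 0).

6, 0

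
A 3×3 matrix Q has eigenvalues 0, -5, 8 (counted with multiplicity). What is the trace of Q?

3

trace(Q) is the sum of the eigenvalues: (0) + (-5) + (8) = 3.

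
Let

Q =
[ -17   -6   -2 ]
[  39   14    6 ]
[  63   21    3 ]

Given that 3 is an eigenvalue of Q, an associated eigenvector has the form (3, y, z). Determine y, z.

-9, -3

We need (Q - 3I)v = 0.
Q - 3I = [[-20, -6, -2], [39, 11, 6], [63, 21, 0]].
Row 1: (-20)·3 + (-6)·y + (-2)·z = 0
Row 2: (39)·3 + (11)·y + (6)·z = 0
Row 3: (63)·3 + (21)·y + (0)·z = 0
Solving gives y = -9, z = -3.
Check: Q·(3, -9, -3) = (9, -27, -9) = 3·(3, -9, -3).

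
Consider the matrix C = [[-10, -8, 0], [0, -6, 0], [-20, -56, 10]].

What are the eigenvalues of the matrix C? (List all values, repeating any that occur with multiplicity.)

Compute the characteristic polynomial p(lambda) = det(lambda·I - C).
Expanding the 3×3 determinant: p(lambda) = lambda^3 + 6·lambda^2 - 100·lambda - 600.
Try lambda = -10: p(-10) = 0, so -10 is a root.
Factor out (lambda + 10): p(lambda) = (lambda + 10)·(lambda^2 - 4·lambda - 60).
The quadratic factors as (lambda + 6)·(lambda - 10).
Eigenvalues: -10, -6, 10.

-10, -6, 10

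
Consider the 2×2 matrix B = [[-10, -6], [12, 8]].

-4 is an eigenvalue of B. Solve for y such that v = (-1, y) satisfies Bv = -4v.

We need (B + 4I)v = 0.
B + 4I = [[-6, -6], [12, 12]].
Row 1: (-6)·-1 + (-6)·y = 0
Row 2: (12)·-1 + (12)·y = 0
Solving gives y = 1.
Check: B·(-1, 1) = (4, -4) = -4·(-1, 1).

1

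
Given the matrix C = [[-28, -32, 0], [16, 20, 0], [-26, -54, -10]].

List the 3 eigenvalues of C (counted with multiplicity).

Set up det(lambda·I - C) = 0.
Expanding along the first row, p(lambda) = lambda^3 + 18·lambda^2 + 32·lambda - 480.
Rational-root test: lambda = 4 gives p(4) = 0.
Factor out (lambda - 4): p(lambda) = (lambda - 4)·(lambda^2 + 22·lambda + 120).
The quadratic factors as (lambda + 12)·(lambda + 10).
Eigenvalues: -12, -10, 4.

-12, -10, 4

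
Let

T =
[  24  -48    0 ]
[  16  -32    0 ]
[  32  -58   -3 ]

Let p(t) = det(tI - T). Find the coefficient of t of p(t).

p(t) = t^3 + 11t^2 + 24t.
The coefficient of t is 24.

24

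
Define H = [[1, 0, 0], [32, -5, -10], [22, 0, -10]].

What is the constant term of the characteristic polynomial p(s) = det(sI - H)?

-50

p(0) = det(0·I − H) = det(−H) = (−1)^3·det(H).
det(H) = 50, so p(0) = -50.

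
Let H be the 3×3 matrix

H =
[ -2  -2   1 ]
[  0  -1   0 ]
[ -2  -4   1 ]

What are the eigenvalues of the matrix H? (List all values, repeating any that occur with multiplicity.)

-1, -1, 0

Set up det(rI - H) = 0.
Expanding the 3×3 determinant: p(r) = r^3 + 2r^2 + r.
Try r = 0: p(0) = 0, so 0 is a root.
Dividing by r leaves r^2 + 2r + 1.
The quadratic factor is (r + 1)^2.
Eigenvalues: -1, -1, 0.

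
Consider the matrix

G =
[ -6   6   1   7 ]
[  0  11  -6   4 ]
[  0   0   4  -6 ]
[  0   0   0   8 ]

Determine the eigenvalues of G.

G is upper triangular, so its eigenvalues are the diagonal entries.
Diagonal: -6, 11, 4, 8.

-6, 4, 8, 11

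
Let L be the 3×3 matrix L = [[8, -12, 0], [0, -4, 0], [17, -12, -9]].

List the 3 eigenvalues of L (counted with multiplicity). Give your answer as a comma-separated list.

-9, -4, 8

The characteristic polynomial is p(r) = det(rI - L).
Cofactor expansion gives p(r) = r^3 + 5r^2 - 68r - 288.
Since p(-9) = 0, r = -9 is a root.
Factor out (r + 9): p(r) = (r + 9)·(r^2 - 4r - 32).
The quadratic factors as (r + 4)·(r - 8).
Eigenvalues: -9, -4, 8.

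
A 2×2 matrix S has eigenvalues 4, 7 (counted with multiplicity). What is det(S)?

28

det(S) is the product of the eigenvalues: (4) · (7) = 28.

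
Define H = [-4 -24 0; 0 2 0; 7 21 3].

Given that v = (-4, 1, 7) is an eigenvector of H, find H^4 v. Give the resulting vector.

(-64, 16, 112)

First find the eigenvalue: Hv = (-8, 2, 14) = 2·(-4, 1, 7), so λ = 2.
Then H^4 v = λ^4·v = 2^4·(-4, 1, 7) = 16·(-4, 1, 7) = (-64, 16, 112).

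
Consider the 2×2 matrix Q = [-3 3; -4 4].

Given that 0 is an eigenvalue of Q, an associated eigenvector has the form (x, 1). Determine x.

1

We need (Q)v = 0.
Q = [[-3, 3], [-4, 4]].
Row 1: (-3)·x + (3)·1 = 0
Row 2: (-4)·x + (4)·1 = 0
Solving gives x = 1.
Check: Q·(1, 1) = (0, 0) = 0·(1, 1).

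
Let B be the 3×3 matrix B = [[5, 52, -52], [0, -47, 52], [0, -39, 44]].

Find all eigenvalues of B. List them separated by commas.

-8, 5, 5

The characteristic polynomial is p(μ) = det(μI - B).
Cofactor expansion gives p(μ) = μ^3 - 2μ^2 - 55μ + 200.
Try μ = 5: p(5) = 0, so 5 is a root.
Dividing by (μ - 5) leaves μ^2 + 3μ - 40.
The quadratic factors as (μ + 8)·(μ - 5).
Eigenvalues: -8, 5, 5.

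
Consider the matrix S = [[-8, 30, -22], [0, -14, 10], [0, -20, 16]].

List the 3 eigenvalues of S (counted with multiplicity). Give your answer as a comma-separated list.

-8, -4, 6

The characteristic polynomial is p(s) = det(sI - S).
Expanding the 3×3 determinant: p(s) = s^3 + 6s^2 - 40s - 192.
Rational-root test: s = -4 gives p(-4) = 0.
Dividing by (s + 4) leaves s^2 + 2s - 48.
The quadratic factors as (s + 8)·(s - 6).
Eigenvalues: -8, -4, 6.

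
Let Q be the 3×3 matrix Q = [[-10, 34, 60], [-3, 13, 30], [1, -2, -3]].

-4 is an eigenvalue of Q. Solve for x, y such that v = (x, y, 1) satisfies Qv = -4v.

We need (Q + 4I)v = 0.
Q + 4I = [[-6, 34, 60], [-3, 17, 30], [1, -2, 1]].
Row 1: (-6)·x + (34)·y + (60)·1 = 0
Row 2: (-3)·x + (17)·y + (30)·1 = 0
Row 3: (1)·x + (-2)·y + (1)·1 = 0
Solving gives x = -7, y = -3.
Check: Q·(-7, -3, 1) = (28, 12, -4) = -4·(-7, -3, 1).

-7, -3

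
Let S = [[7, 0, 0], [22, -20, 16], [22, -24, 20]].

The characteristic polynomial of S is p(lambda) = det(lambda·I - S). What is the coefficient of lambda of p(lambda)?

p(lambda) = lambda^3 - 7·lambda^2 - 16·lambda + 112.
The coefficient of lambda is -16.

-16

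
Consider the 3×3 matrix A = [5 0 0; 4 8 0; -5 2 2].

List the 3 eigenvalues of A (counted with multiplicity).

2, 5, 8

A is lower triangular, so its eigenvalues are the diagonal entries.
Diagonal: 5, 8, 2.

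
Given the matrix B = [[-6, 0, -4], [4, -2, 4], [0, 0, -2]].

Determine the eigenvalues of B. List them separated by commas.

-6, -2, -2

Set up det(sI - B) = 0.
Expanding along the first row, p(s) = s^3 + 10s^2 + 28s + 24.
Rational-root test: s = -2 gives p(-2) = 0.
Factor out (s + 2): p(s) = (s + 2)·(s^2 + 8s + 12).
The quadratic factors as (s + 6)·(s + 2).
Eigenvalues: -6, -2, -2.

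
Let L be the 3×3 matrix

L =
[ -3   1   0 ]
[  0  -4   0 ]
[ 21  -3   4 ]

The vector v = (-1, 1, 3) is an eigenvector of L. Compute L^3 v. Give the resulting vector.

First find the eigenvalue: Lv = (4, -4, -12) = -4·(-1, 1, 3), so λ = -4.
Then L^3 v = λ^3·v = (-4)^3·(-1, 1, 3) = -64·(-1, 1, 3) = (64, -64, -192).

(64, -64, -192)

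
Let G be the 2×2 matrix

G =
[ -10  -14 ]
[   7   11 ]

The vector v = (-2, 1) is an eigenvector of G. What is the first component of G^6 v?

-1458

First find the eigenvalue: Gv = (6, -3) = -3·(-2, 1), so λ = -3.
Then G^6 v = λ^6·v = (-3)^6·(-2, 1) = 729·(-2, 1) = (-1458, 729).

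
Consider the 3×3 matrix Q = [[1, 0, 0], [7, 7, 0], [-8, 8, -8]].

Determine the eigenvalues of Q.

-8, 1, 7

Q is lower triangular, so its eigenvalues are the diagonal entries.
Diagonal: 1, 7, -8.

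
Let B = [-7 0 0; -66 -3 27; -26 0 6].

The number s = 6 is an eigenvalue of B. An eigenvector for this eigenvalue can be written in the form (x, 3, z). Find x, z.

We need (B - 6I)v = 0.
B - 6I = [[-13, 0, 0], [-66, -9, 27], [-26, 0, 0]].
Row 1: (-13)·x + (0)·3 + (0)·z = 0
Row 2: (-66)·x + (-9)·3 + (27)·z = 0
Row 3: (-26)·x + (0)·3 + (0)·z = 0
Solving gives x = 0, z = 1.
Check: B·(0, 3, 1) = (0, 18, 6) = 6·(0, 3, 1).

0, 1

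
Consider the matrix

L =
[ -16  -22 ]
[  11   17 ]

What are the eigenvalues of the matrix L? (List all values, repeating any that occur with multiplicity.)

det(L - μI) = (-16 - μ)(17 - μ) - (-22)·(11) = μ^2 - μ - 30.
This factors as (μ + 5)·(μ - 6) = 0.
Eigenvalues: -5, 6.

-5, 6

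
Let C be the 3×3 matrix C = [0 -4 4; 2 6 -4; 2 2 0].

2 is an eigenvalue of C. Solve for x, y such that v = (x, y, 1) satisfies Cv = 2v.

We need (C - 2I)v = 0.
C - 2I = [[-2, -4, 4], [2, 4, -4], [2, 2, -2]].
Row 1: (-2)·x + (-4)·y + (4)·1 = 0
Row 2: (2)·x + (4)·y + (-4)·1 = 0
Row 3: (2)·x + (2)·y + (-2)·1 = 0
Solving gives x = 0, y = 1.
Check: C·(0, 1, 1) = (0, 2, 2) = 2·(0, 1, 1).

0, 1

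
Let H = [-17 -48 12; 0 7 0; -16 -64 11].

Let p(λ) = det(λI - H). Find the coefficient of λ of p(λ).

p(λ) = λ^3 - λ^2 - 37λ - 35.
The coefficient of λ is -37.

-37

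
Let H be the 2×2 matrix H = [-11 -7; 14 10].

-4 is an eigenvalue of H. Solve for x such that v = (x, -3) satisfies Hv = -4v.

3

We need (H + 4I)v = 0.
H + 4I = [[-7, -7], [14, 14]].
Row 1: (-7)·x + (-7)·-3 = 0
Row 2: (14)·x + (14)·-3 = 0
Solving gives x = 3.
Check: H·(3, -3) = (-12, 12) = -4·(3, -3).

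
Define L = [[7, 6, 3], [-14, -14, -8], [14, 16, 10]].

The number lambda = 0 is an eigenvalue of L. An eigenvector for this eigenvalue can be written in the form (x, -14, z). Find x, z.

We need (L)v = 0.
L = [[7, 6, 3], [-14, -14, -8], [14, 16, 10]].
Row 1: (7)·x + (6)·-14 + (3)·z = 0
Row 2: (-14)·x + (-14)·-14 + (-8)·z = 0
Row 3: (14)·x + (16)·-14 + (10)·z = 0
Solving gives x = 6, z = 14.
Check: L·(6, -14, 14) = (0, 0, 0) = 0·(6, -14, 14).

6, 14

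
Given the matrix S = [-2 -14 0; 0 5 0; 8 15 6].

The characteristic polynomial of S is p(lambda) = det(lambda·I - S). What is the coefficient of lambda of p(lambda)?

8

p(lambda) = lambda^3 - 9·lambda^2 + 8·lambda + 60.
The coefficient of lambda is 8.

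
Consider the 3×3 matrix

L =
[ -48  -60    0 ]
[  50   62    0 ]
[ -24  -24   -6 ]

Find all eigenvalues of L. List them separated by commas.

Set up det(μI - L) = 0.
Expanding along the first row, p(μ) = μ^3 - 8μ^2 - 60μ + 144.
Try μ = -6: p(-6) = 0, so -6 is a root.
Factor out (μ + 6): p(μ) = (μ + 6)·(μ^2 - 14μ + 24).
The quadratic factors as (μ - 2)·(μ - 12).
Eigenvalues: -6, 2, 12.

-6, 2, 12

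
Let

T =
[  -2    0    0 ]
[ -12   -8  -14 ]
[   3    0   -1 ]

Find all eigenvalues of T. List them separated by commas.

-8, -2, -1

Set up det(lambda·I - T) = 0.
Expanding along the first row, p(lambda) = lambda^3 + 11·lambda^2 + 26·lambda + 16.
Rational-root test: lambda = -1 gives p(-1) = 0.
Factor out (lambda + 1): p(lambda) = (lambda + 1)·(lambda^2 + 10·lambda + 16).
The quadratic factors as (lambda + 8)·(lambda + 2).
Eigenvalues: -8, -2, -1.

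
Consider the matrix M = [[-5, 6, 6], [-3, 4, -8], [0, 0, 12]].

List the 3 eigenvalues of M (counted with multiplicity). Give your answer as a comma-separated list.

Compute the characteristic polynomial p(r) = det(rI - M).
Expanding the 3×3 determinant: p(r) = r^3 - 11r^2 - 14r + 24.
Rational-root test: r = -2 gives p(-2) = 0.
Factor out (r + 2): p(r) = (r + 2)·(r^2 - 13r + 12).
The quadratic factors as (r - 1)·(r - 12).
Eigenvalues: -2, 1, 12.

-2, 1, 12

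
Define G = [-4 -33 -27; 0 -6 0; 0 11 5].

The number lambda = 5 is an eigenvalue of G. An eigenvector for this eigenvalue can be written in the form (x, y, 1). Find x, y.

-3, 0

We need (G - 5I)v = 0.
G - 5I = [[-9, -33, -27], [0, -11, 0], [0, 11, 0]].
Row 1: (-9)·x + (-33)·y + (-27)·1 = 0
Row 2: (0)·x + (-11)·y + (0)·1 = 0
Row 3: (0)·x + (11)·y + (0)·1 = 0
Solving gives x = -3, y = 0.
Check: G·(-3, 0, 1) = (-15, 0, 5) = 5·(-3, 0, 1).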